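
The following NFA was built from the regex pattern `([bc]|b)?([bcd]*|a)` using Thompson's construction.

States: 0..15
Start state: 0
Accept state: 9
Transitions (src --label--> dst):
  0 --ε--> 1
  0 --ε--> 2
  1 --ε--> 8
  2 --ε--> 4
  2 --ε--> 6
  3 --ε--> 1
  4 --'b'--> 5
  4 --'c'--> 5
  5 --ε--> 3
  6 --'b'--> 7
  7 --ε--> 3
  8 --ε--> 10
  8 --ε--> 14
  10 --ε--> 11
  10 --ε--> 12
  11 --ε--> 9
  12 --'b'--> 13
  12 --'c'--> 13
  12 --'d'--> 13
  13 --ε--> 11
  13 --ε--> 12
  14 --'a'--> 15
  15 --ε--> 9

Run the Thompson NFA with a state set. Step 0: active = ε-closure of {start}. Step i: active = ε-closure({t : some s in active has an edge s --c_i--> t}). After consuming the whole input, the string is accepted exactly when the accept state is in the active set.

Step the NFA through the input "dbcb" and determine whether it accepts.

Answer: ACCEPT

Steps:
initial (ε-close {0}): {0,1,2,4,6,8,9,10,11,12,14}
'd' @ 1: {9,11,12,13}  [accepting]
'b' @ 2: {9,11,12,13}  [accepting]
'c' @ 3: {9,11,12,13}  [accepting]
'b' @ 4: {9,11,12,13}  [accepting]
after full input: {9,11,12,13}  (accept=9 in)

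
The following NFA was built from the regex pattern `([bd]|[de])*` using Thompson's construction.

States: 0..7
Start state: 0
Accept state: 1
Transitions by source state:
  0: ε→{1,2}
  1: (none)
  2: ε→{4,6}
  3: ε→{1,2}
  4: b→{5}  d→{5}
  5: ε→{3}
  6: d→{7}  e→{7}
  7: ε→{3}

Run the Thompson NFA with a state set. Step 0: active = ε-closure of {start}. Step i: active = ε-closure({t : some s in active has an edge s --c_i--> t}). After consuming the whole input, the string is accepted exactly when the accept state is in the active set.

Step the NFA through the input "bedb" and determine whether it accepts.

S₀ = ε-closure({0}) = {0,1,2,4,6}
'b' @ 1: {1,2,3,4,5,6}  ✓accept
'e' @ 2: {1,2,3,4,6,7}  ✓accept
'd' @ 3: {1,2,3,4,5,6,7}  ✓accept
'b' @ 4: {1,2,3,4,5,6}  ✓accept
end set {1,2,3,4,5,6} — state 1 in

Answer: ACCEPT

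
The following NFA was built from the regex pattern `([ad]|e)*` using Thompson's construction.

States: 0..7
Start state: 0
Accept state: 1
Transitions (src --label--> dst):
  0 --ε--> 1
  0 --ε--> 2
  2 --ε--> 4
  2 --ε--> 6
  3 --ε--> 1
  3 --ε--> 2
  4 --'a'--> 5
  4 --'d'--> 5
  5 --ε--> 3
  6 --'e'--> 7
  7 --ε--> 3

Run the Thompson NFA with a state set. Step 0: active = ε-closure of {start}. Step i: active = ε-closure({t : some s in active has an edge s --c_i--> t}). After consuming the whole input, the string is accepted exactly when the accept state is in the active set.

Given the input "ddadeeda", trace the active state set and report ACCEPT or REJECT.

S₀ = ε-closure({0}) = {0,1,2,4,6}
'd' @ 1: {1,2,3,4,5,6}  ✓accept
'd' @ 2: {1,2,3,4,5,6}  ✓accept
'a' @ 3: {1,2,3,4,5,6}  ✓accept
'd' @ 4: {1,2,3,4,5,6}  ✓accept
'e' @ 5: {1,2,3,4,6,7}  ✓accept
'e' @ 6: {1,2,3,4,6,7}  ✓accept
'd' @ 7: {1,2,3,4,5,6}  ✓accept
'a' @ 8: {1,2,3,4,5,6}  ✓accept
final: {1,2,3,4,5,6}; accept 1 in set

Answer: ACCEPT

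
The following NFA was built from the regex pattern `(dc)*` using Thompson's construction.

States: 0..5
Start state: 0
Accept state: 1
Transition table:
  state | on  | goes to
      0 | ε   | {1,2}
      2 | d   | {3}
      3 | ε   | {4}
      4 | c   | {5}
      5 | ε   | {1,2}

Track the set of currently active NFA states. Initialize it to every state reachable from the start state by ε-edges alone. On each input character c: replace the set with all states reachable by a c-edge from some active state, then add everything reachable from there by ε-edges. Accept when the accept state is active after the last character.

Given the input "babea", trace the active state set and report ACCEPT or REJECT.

Answer: REJECT

Derivation:
S₀ = ε-closure({0}) = {0,1,2}
'b' @ 1: {}  — dead — no transitions
rest 'abea' ignored (set empty)
after full input: {}  (accept=1 not in)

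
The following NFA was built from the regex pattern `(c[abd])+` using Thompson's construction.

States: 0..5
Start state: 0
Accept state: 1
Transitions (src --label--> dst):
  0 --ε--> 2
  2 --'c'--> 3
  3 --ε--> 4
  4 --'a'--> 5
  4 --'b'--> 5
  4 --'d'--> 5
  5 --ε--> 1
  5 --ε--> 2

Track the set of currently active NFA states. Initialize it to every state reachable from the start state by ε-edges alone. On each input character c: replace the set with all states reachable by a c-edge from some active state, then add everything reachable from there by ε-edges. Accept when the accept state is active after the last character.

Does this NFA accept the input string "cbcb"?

Answer: ACCEPT

Derivation:
initial (ε-close {0}): {0,2}
'c' @ 1: {3,4}
'b' @ 2: {1,2,5}  [accepting]
'c' @ 3: {3,4}
'b' @ 4: {1,2,5}  [accepting]
final: {1,2,5}; accept 1 in set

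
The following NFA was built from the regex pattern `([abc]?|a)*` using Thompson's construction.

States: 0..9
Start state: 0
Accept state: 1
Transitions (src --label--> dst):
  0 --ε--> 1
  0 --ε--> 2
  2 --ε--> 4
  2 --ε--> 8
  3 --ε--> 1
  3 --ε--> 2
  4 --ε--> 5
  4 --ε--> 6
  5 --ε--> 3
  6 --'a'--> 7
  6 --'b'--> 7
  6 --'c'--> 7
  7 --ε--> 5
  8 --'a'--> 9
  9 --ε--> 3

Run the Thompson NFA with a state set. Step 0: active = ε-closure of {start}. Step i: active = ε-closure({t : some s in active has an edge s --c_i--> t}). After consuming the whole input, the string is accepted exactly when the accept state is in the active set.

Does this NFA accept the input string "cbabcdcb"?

Answer: REJECT

Derivation:
start: ε-closure({0}) = {0,1,2,3,4,5,6,8}
'c' @ 1: {1,2,3,4,5,6,7,8}  (accept∈set)
'b' @ 2: {1,2,3,4,5,6,7,8}  (accept∈set)
'a' @ 3: {1,2,3,4,5,6,7,8,9}  (accept∈set)
'b' @ 4: {1,2,3,4,5,6,7,8}  (accept∈set)
'c' @ 5: {1,2,3,4,5,6,7,8}  (accept∈set)
'd' @ 6: {}  — dead — no transitions
rest 'cb' ignored (set empty)
end set {} — state 1 not in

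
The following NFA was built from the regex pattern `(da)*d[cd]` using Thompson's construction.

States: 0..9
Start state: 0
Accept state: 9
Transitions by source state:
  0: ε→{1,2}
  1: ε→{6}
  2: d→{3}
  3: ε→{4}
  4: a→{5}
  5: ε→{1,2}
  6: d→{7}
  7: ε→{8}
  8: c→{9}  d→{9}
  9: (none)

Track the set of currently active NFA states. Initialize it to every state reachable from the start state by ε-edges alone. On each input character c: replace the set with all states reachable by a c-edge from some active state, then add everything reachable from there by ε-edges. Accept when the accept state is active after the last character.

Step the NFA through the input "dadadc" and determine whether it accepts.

Answer: ACCEPT

Trace:
start: ε-closure({0}) = {0,1,2,6}
'd' @ 1: {3,4,7,8}
'a' @ 2: {1,2,5,6}
'd' @ 3: {3,4,7,8}
'a' @ 4: {1,2,5,6}
'd' @ 5: {3,4,7,8}
'c' @ 6: {9}  ✓accept
final: {9}; accept 9 in set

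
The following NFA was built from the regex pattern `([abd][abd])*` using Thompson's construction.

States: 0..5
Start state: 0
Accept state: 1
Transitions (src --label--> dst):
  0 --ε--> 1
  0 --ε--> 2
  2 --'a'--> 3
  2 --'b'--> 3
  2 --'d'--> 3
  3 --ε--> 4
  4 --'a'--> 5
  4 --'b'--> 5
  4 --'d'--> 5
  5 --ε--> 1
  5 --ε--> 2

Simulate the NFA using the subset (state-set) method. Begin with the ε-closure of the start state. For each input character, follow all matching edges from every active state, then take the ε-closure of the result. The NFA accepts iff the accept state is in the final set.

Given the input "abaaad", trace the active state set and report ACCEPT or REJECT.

start: ε-closure({0}) = {0,1,2}
'a' @ 1: {3,4}
'b' @ 2: {1,2,5}  (accept∈set)
'a' @ 3: {3,4}
'a' @ 4: {1,2,5}  (accept∈set)
'a' @ 5: {3,4}
'd' @ 6: {1,2,5}  (accept∈set)
end set {1,2,5} — state 1 in

Answer: ACCEPT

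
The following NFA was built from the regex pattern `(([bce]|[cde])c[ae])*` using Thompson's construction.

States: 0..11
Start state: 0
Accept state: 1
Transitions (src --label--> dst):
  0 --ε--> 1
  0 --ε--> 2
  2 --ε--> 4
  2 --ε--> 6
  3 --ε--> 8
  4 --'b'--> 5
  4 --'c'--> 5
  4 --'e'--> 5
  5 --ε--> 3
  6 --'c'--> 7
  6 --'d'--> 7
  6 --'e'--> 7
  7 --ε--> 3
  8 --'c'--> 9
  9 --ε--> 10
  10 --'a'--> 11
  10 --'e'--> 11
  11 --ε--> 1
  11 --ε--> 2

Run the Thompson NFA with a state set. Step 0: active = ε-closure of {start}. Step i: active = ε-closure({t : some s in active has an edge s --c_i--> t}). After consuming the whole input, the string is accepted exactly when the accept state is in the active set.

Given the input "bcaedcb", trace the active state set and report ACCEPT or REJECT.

S₀ = ε-closure({0}) = {0,1,2,4,6}
'b' @ 1: {3,5,8}
'c' @ 2: {9,10}
'a' @ 3: {1,2,4,6,11}  ✓accept
'e' @ 4: {3,5,7,8}
'd' @ 5: {}  — dead — no transitions
rest 'cb' ignored (set empty)
final: {}; accept 1 not in set

Answer: REJECT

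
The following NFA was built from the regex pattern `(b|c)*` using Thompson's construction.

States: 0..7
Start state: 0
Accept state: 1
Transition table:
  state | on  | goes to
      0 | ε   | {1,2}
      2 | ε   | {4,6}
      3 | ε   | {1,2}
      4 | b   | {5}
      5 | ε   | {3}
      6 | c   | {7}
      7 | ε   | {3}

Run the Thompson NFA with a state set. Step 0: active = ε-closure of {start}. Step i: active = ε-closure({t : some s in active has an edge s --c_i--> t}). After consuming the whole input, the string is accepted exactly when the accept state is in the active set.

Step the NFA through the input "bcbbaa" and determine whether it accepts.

initial (ε-close {0}): {0,1,2,4,6}
'b' @ 1: {1,2,3,4,5,6}  (accept∈set)
'c' @ 2: {1,2,3,4,6,7}  (accept∈set)
'b' @ 3: {1,2,3,4,5,6}  (accept∈set)
'b' @ 4: {1,2,3,4,5,6}  (accept∈set)
'a' @ 5: {}  — no active states
rest 'a' ignored (set empty)
final: {}; accept 1 not in set

Answer: REJECT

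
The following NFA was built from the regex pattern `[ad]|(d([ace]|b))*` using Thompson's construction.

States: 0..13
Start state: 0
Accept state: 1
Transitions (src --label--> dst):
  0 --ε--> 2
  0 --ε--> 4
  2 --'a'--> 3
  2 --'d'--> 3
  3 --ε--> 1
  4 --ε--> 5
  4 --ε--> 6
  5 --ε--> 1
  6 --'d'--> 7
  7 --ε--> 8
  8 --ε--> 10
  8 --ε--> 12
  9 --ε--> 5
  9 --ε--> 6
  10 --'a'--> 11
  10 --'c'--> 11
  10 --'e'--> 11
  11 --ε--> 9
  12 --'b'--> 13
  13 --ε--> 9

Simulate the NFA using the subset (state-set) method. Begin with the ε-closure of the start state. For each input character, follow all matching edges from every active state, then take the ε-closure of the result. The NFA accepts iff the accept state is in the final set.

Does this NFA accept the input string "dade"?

Answer: ACCEPT

Steps:
S₀ = ε-closure({0}) = {0,1,2,4,5,6}
'd' @ 1: {1,3,7,8,10,12}  (accept∈set)
'a' @ 2: {1,5,6,9,11}  (accept∈set)
'd' @ 3: {7,8,10,12}
'e' @ 4: {1,5,6,9,11}  (accept∈set)
end set {1,5,6,9,11} — state 1 in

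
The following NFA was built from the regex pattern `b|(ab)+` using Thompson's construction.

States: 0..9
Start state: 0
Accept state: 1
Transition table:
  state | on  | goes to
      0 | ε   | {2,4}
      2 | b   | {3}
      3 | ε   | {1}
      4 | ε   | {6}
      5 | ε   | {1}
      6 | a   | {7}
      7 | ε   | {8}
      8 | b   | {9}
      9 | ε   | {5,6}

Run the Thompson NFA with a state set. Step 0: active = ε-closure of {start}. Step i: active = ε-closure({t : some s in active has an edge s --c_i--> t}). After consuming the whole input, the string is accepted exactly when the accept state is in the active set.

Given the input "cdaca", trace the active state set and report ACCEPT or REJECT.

start: ε-closure({0}) = {0,2,4,6}
'c' @ 1: {}  — no active states
rest 'daca' ignored (set empty)
after full input: {}  (accept=1 not in)

Answer: REJECT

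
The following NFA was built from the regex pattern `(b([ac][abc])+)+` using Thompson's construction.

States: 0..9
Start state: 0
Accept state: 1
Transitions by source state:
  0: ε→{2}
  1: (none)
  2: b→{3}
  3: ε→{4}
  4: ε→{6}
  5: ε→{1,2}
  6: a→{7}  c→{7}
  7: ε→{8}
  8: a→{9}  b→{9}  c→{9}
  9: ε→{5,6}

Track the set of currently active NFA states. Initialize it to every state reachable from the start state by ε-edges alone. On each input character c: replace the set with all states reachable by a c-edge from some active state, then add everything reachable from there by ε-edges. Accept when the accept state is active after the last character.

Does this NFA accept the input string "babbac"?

Answer: ACCEPT

Derivation:
start: ε-closure({0}) = {0,2}
'b' @ 1: {3,4,6}
'a' @ 2: {7,8}
'b' @ 3: {1,2,5,6,9}  [accepting]
'b' @ 4: {3,4,6}
'a' @ 5: {7,8}
'c' @ 6: {1,2,5,6,9}  [accepting]
end set {1,2,5,6,9} — state 1 in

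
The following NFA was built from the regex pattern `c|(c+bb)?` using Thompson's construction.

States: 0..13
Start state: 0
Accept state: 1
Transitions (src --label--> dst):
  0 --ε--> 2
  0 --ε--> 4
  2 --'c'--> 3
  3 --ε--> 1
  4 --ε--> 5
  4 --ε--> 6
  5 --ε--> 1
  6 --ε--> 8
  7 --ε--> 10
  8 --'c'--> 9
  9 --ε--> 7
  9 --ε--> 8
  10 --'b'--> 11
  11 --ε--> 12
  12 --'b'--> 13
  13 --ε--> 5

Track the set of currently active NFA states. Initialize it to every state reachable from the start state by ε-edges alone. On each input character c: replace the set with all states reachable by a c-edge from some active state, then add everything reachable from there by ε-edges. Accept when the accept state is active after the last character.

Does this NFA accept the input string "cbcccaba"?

Answer: REJECT

Derivation:
initial (ε-close {0}): {0,1,2,4,5,6,8}
'c' @ 1: {1,3,7,8,9,10}  (accept∈set)
'b' @ 2: {11,12}
'c' @ 3: {}  — state set empty
rest 'ccaba' ignored (set empty)
after full input: {}  (accept=1 not in)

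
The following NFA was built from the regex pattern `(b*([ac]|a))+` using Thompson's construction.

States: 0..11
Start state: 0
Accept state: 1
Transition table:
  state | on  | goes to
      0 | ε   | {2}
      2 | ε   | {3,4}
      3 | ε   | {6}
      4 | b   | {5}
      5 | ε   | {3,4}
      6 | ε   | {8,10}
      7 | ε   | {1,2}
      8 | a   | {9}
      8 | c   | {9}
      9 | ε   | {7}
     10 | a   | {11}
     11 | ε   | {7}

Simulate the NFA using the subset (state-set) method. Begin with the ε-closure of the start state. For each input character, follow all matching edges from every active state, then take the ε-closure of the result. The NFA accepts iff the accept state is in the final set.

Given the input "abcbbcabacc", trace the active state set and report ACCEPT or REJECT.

initial (ε-close {0}): {0,2,3,4,6,8,10}
'a' @ 1: {1,2,3,4,6,7,8,9,10,11}  (accept∈set)
'b' @ 2: {3,4,5,6,8,10}
'c' @ 3: {1,2,3,4,6,7,8,9,10}  (accept∈set)
'b' @ 4: {3,4,5,6,8,10}
'b' @ 5: {3,4,5,6,8,10}
'c' @ 6: {1,2,3,4,6,7,8,9,10}  (accept∈set)
'a' @ 7: {1,2,3,4,6,7,8,9,10,11}  (accept∈set)
'b' @ 8: {3,4,5,6,8,10}
'a' @ 9: {1,2,3,4,6,7,8,9,10,11}  (accept∈set)
'c' @ 10: {1,2,3,4,6,7,8,9,10}  (accept∈set)
'c' @ 11: {1,2,3,4,6,7,8,9,10}  (accept∈set)
end set {1,2,3,4,6,7,8,9,10} — state 1 in

Answer: ACCEPT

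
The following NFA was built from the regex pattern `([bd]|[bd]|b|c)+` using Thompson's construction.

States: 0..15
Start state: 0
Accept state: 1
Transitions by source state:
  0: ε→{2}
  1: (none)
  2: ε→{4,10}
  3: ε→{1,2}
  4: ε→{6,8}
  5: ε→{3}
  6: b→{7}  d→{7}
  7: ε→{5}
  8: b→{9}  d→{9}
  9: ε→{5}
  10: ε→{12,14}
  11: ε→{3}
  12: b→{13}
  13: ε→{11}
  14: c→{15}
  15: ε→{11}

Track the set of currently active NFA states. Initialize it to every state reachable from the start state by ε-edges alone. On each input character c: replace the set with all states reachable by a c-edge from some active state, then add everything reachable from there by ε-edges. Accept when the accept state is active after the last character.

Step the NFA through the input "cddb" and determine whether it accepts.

S₀ = ε-closure({0}) = {0,2,4,6,8,10,12,14}
'c' @ 1: {1,2,3,4,6,8,10,11,12,14,15}  [accepting]
'd' @ 2: {1,2,3,4,5,6,7,8,9,10,12,14}  [accepting]
'd' @ 3: {1,2,3,4,5,6,7,8,9,10,12,14}  [accepting]
'b' @ 4: {1,2,3,4,5,6,7,8,9,10,11,12,13,14}  [accepting]
after full input: {1,2,3,4,5,6,7,8,9,10,11,12,13,14}  (accept=1 in)

Answer: ACCEPT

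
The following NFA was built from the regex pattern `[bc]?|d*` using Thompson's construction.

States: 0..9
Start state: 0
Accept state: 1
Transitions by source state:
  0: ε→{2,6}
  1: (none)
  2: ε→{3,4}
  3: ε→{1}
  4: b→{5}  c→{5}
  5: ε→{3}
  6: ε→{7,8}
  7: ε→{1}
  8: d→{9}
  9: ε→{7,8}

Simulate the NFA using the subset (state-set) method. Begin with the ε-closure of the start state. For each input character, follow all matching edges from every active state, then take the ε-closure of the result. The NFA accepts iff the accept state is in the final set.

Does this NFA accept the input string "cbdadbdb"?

Answer: REJECT

Derivation:
initial (ε-close {0}): {0,1,2,3,4,6,7,8}
'c' @ 1: {1,3,5}  [accepting]
'b' @ 2: {}  — state set empty
rest 'dadbdb' ignored (set empty)
final: {}; accept 1 not in set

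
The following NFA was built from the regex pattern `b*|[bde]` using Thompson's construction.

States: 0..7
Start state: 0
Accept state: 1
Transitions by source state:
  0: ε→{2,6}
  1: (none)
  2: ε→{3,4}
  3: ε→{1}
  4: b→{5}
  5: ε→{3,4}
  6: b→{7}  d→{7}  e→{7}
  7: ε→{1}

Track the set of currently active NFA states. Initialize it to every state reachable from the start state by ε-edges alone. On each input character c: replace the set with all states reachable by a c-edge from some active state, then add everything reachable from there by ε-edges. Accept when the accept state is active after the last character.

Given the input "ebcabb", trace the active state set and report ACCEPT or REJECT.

start: ε-closure({0}) = {0,1,2,3,4,6}
'e' @ 1: {1,7}  ✓accept
'b' @ 2: {}  — state set empty
rest 'cabb' ignored (set empty)
end set {} — state 1 not in

Answer: REJECT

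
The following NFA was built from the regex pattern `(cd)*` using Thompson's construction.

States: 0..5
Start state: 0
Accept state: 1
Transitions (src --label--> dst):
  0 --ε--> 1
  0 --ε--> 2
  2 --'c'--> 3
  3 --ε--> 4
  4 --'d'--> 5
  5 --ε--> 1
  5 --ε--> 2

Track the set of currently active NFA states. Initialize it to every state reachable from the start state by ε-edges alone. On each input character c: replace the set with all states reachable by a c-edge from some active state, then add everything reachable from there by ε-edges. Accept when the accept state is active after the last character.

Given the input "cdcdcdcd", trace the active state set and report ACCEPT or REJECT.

Answer: ACCEPT

Steps:
start: ε-closure({0}) = {0,1,2}
'c' @ 1: {3,4}
'd' @ 2: {1,2,5}  (accept∈set)
'c' @ 3: {3,4}
'd' @ 4: {1,2,5}  (accept∈set)
'c' @ 5: {3,4}
'd' @ 6: {1,2,5}  (accept∈set)
'c' @ 7: {3,4}
'd' @ 8: {1,2,5}  (accept∈set)
after full input: {1,2,5}  (accept=1 in)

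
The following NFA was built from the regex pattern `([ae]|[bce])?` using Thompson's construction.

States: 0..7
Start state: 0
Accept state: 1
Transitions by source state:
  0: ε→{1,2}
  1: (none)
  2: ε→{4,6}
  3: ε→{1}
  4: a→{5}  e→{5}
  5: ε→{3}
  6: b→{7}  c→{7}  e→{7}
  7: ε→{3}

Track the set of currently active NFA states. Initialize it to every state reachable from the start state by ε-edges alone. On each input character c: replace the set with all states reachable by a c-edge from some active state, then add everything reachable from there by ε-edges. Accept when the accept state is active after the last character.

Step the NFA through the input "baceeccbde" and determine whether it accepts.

Answer: REJECT

Steps:
initial (ε-close {0}): {0,1,2,4,6}
'b' @ 1: {1,3,7}  (accept∈set)
'a' @ 2: {}  — no active states
rest 'ceeccbde' ignored (set empty)
after full input: {}  (accept=1 not in)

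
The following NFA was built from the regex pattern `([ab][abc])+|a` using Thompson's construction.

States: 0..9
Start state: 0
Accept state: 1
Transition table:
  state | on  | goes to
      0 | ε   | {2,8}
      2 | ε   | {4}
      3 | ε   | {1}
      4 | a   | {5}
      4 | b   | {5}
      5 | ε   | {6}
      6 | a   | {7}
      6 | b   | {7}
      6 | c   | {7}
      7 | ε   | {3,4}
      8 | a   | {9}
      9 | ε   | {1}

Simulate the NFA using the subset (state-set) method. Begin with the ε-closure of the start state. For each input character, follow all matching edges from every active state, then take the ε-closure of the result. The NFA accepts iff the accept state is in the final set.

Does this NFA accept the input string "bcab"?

Answer: ACCEPT

Steps:
S₀ = ε-closure({0}) = {0,2,4,8}
'b' @ 1: {5,6}
'c' @ 2: {1,3,4,7}  [accepting]
'a' @ 3: {5,6}
'b' @ 4: {1,3,4,7}  [accepting]
end set {1,3,4,7} — state 1 in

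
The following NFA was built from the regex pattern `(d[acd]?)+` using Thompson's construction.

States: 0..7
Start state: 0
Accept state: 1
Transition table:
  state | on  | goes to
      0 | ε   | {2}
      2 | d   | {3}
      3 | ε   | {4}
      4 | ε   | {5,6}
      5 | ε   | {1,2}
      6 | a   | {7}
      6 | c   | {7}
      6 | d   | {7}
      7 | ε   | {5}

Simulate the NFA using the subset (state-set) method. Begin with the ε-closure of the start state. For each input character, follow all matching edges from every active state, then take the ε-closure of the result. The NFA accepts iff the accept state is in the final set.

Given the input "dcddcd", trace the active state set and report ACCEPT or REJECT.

Answer: ACCEPT

Steps:
start: ε-closure({0}) = {0,2}
'd' @ 1: {1,2,3,4,5,6}  [accepting]
'c' @ 2: {1,2,5,7}  [accepting]
'd' @ 3: {1,2,3,4,5,6}  [accepting]
'd' @ 4: {1,2,3,4,5,6,7}  [accepting]
'c' @ 5: {1,2,5,7}  [accepting]
'd' @ 6: {1,2,3,4,5,6}  [accepting]
final: {1,2,3,4,5,6}; accept 1 in set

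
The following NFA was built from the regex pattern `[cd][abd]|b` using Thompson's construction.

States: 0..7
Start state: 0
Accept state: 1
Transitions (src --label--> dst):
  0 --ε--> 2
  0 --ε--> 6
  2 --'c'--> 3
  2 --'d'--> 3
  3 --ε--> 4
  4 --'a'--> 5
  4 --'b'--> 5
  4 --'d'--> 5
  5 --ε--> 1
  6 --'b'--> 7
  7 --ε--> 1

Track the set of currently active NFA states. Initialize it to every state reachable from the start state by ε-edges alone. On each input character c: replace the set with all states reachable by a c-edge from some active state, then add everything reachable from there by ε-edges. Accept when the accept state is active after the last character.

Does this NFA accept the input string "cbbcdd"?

S₀ = ε-closure({0}) = {0,2,6}
'c' @ 1: {3,4}
'b' @ 2: {1,5}  (accept∈set)
'b' @ 3: {}  — dead — no transitions
rest 'cdd' ignored (set empty)
final: {}; accept 1 not in set

Answer: REJECT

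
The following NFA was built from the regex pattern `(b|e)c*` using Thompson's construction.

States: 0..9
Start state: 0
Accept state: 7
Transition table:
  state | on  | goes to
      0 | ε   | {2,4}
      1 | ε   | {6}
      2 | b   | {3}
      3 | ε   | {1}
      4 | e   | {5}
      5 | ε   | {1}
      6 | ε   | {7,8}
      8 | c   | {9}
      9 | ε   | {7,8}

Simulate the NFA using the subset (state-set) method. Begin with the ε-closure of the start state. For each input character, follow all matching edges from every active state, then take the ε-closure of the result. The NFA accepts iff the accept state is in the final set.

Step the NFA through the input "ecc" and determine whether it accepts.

Answer: ACCEPT

Steps:
start: ε-closure({0}) = {0,2,4}
'e' @ 1: {1,5,6,7,8}  ✓accept
'c' @ 2: {7,8,9}  ✓accept
'c' @ 3: {7,8,9}  ✓accept
end set {7,8,9} — state 7 in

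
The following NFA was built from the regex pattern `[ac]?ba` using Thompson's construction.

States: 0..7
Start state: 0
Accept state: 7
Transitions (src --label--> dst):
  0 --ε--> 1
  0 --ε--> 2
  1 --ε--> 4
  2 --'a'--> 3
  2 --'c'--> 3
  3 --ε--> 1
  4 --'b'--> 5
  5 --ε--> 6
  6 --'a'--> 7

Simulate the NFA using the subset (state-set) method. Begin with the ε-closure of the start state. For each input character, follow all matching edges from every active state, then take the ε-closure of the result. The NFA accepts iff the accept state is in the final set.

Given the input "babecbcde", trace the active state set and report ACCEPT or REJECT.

S₀ = ε-closure({0}) = {0,1,2,4}
'b' @ 1: {5,6}
'a' @ 2: {7}  ✓accept
'b' @ 3: {}  — dead — no transitions
rest 'ecbcde' ignored (set empty)
end set {} — state 7 not in

Answer: REJECT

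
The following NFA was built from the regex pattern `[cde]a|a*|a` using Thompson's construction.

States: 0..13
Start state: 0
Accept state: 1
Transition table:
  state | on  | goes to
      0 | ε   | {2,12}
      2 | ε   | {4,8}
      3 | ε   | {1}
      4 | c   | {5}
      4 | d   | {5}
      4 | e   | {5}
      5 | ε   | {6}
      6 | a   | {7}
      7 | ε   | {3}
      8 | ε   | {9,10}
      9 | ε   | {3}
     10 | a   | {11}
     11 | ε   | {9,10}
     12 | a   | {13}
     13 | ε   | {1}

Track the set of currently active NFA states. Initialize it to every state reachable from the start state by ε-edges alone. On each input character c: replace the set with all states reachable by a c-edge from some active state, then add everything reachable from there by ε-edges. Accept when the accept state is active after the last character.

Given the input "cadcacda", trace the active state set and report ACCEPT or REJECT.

Answer: REJECT

Trace:
S₀ = ε-closure({0}) = {0,1,2,3,4,8,9,10,12}
'c' @ 1: {5,6}
'a' @ 2: {1,3,7}  [accepting]
'd' @ 3: {}  — no active states
rest 'cacda' ignored (set empty)
after full input: {}  (accept=1 not in)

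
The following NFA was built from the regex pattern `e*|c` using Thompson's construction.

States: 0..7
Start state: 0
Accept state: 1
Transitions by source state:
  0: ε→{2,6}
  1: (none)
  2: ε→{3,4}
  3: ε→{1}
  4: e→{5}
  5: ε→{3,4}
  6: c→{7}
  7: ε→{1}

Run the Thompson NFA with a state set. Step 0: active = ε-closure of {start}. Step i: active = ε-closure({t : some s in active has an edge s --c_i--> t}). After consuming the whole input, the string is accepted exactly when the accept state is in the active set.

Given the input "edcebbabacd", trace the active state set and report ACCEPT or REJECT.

initial (ε-close {0}): {0,1,2,3,4,6}
'e' @ 1: {1,3,4,5}  [accepting]
'd' @ 2: {}  — state set empty
rest 'cebbabacd' ignored (set empty)
final: {}; accept 1 not in set

Answer: REJECT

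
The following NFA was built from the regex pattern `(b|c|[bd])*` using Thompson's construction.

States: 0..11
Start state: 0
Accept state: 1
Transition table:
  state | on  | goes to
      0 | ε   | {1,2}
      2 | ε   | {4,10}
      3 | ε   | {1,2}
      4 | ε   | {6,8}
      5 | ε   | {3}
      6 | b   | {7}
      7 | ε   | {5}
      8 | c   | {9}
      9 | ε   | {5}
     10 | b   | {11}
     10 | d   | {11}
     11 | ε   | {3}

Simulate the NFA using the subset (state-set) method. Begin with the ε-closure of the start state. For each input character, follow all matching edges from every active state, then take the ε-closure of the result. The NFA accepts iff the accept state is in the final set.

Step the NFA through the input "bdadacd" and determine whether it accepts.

Answer: REJECT

Trace:
S₀ = ε-closure({0}) = {0,1,2,4,6,8,10}
'b' @ 1: {1,2,3,4,5,6,7,8,10,11}  (accept∈set)
'd' @ 2: {1,2,3,4,6,8,10,11}  (accept∈set)
'a' @ 3: {}  — dead — no transitions
rest 'dacd' ignored (set empty)
final: {}; accept 1 not in set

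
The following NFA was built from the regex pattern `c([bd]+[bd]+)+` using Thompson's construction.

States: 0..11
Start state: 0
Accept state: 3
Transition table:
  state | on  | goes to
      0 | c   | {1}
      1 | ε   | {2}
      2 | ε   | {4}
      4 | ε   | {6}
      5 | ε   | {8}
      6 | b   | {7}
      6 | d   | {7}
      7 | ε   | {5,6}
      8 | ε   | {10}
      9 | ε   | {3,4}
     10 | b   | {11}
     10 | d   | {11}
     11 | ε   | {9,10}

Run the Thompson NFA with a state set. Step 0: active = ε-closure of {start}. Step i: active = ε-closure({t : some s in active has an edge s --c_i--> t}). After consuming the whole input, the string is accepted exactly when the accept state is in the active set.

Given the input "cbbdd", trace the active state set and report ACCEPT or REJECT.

Answer: ACCEPT

Steps:
initial (ε-close {0}): {0}
'c' @ 1: {1,2,4,6}
'b' @ 2: {5,6,7,8,10}
'b' @ 3: {3,4,5,6,7,8,9,10,11}  [accepting]
'd' @ 4: {3,4,5,6,7,8,9,10,11}  [accepting]
'd' @ 5: {3,4,5,6,7,8,9,10,11}  [accepting]
final: {3,4,5,6,7,8,9,10,11}; accept 3 in set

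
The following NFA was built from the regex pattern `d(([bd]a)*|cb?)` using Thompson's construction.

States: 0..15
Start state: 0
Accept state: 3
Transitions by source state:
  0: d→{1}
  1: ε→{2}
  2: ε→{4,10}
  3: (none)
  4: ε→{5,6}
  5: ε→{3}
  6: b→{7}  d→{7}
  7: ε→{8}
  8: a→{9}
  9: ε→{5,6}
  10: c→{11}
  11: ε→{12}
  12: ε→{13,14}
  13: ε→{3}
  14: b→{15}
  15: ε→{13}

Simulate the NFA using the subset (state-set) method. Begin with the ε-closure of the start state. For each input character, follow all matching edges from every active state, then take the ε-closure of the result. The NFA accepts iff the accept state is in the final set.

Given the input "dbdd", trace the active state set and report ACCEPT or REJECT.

Answer: REJECT

Derivation:
start: ε-closure({0}) = {0}
'd' @ 1: {1,2,3,4,5,6,10}  [accepting]
'b' @ 2: {7,8}
'd' @ 3: {}  — state set empty
rest 'd' ignored (set empty)
final: {}; accept 3 not in set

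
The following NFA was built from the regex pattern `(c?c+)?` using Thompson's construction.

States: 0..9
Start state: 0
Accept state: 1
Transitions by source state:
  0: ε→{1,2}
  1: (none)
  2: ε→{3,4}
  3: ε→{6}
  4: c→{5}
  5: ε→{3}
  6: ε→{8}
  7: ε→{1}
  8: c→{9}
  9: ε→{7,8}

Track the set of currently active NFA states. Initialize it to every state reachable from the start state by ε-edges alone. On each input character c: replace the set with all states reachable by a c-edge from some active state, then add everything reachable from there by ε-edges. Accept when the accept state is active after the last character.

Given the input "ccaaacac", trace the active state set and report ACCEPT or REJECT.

S₀ = ε-closure({0}) = {0,1,2,3,4,6,8}
'c' @ 1: {1,3,5,6,7,8,9}  ✓accept
'c' @ 2: {1,7,8,9}  ✓accept
'a' @ 3: {}  — dead — no transitions
rest 'aacac' ignored (set empty)
after full input: {}  (accept=1 not in)

Answer: REJECT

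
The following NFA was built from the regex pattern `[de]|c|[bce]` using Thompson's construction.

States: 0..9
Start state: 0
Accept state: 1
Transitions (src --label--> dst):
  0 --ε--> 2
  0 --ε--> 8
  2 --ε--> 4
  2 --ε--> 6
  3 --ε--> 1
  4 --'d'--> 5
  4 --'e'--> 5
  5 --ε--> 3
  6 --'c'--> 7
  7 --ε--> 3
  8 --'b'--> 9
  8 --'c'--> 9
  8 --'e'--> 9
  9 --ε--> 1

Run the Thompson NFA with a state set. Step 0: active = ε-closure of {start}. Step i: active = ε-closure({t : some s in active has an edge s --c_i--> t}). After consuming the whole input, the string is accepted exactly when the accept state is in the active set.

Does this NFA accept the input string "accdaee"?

Answer: REJECT

Trace:
start: ε-closure({0}) = {0,2,4,6,8}
'a' @ 1: {}  — dead — no transitions
rest 'ccdaee' ignored (set empty)
final: {}; accept 1 not in set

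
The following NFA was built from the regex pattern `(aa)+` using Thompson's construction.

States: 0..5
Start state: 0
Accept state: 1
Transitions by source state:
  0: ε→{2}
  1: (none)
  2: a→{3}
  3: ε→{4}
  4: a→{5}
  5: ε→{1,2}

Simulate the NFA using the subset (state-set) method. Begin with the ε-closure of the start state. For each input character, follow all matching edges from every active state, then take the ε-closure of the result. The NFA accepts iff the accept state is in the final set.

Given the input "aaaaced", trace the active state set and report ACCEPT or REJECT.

Answer: REJECT

Trace:
initial (ε-close {0}): {0,2}
'a' @ 1: {3,4}
'a' @ 2: {1,2,5}  ✓accept
'a' @ 3: {3,4}
'a' @ 4: {1,2,5}  ✓accept
'c' @ 5: {}  — dead — no transitions
rest 'ed' ignored (set empty)
final: {}; accept 1 not in set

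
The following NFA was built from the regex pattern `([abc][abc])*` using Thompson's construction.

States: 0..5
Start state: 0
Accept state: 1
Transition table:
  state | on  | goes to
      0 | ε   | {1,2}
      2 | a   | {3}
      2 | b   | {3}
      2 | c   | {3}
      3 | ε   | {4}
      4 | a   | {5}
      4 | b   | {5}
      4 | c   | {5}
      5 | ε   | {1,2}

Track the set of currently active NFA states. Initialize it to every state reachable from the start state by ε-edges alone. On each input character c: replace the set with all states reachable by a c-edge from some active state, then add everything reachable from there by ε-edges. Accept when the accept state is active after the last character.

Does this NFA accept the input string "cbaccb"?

Answer: ACCEPT

Trace:
S₀ = ε-closure({0}) = {0,1,2}
'c' @ 1: {3,4}
'b' @ 2: {1,2,5}  (accept∈set)
'a' @ 3: {3,4}
'c' @ 4: {1,2,5}  (accept∈set)
'c' @ 5: {3,4}
'b' @ 6: {1,2,5}  (accept∈set)
after full input: {1,2,5}  (accept=1 in)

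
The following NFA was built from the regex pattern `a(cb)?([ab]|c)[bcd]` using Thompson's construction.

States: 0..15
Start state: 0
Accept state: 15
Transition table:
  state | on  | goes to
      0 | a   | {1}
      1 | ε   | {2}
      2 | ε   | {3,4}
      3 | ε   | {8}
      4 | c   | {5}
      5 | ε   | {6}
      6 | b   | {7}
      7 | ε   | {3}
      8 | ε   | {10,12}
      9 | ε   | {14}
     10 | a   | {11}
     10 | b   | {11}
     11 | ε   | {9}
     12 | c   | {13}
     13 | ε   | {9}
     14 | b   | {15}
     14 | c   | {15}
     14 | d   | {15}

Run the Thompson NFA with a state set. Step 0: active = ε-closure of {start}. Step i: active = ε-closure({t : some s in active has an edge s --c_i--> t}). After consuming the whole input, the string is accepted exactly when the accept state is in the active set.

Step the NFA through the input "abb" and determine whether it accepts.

Answer: ACCEPT

Trace:
initial (ε-close {0}): {0}
'a' @ 1: {1,2,3,4,8,10,12}
'b' @ 2: {9,11,14}
'b' @ 3: {15}  ✓accept
final: {15}; accept 15 in set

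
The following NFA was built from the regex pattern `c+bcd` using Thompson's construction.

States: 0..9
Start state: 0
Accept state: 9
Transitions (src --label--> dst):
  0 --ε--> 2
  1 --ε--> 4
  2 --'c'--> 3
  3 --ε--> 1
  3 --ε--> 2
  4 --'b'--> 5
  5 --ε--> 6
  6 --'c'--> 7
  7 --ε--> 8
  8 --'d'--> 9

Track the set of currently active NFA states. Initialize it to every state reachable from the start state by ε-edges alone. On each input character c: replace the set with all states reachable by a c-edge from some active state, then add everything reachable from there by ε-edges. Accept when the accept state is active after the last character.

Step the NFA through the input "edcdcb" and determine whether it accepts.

Answer: REJECT

Trace:
initial (ε-close {0}): {0,2}
'e' @ 1: {}  — no active states
rest 'dcdcb' ignored (set empty)
end set {} — state 9 not in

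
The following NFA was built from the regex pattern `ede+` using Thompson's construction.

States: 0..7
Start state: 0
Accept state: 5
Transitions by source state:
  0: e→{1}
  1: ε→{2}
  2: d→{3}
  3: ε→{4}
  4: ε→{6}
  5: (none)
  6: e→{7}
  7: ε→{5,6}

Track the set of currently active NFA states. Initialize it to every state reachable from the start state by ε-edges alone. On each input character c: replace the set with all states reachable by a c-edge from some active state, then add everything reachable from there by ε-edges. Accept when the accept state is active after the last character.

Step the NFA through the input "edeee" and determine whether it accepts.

start: ε-closure({0}) = {0}
'e' @ 1: {1,2}
'd' @ 2: {3,4,6}
'e' @ 3: {5,6,7}  (accept∈set)
'e' @ 4: {5,6,7}  (accept∈set)
'e' @ 5: {5,6,7}  (accept∈set)
final: {5,6,7}; accept 5 in set

Answer: ACCEPT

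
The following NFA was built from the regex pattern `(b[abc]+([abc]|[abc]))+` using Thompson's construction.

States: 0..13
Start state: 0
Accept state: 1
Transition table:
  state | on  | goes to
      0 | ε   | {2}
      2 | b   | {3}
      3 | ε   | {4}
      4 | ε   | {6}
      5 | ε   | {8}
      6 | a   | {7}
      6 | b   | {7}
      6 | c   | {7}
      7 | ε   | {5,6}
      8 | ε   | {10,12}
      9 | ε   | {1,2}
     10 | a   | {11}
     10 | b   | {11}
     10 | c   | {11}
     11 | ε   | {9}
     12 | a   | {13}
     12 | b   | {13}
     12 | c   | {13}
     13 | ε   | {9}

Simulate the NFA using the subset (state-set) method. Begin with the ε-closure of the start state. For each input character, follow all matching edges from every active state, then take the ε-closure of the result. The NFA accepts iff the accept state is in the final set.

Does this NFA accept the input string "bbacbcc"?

Answer: ACCEPT

Derivation:
S₀ = ε-closure({0}) = {0,2}
'b' @ 1: {3,4,6}
'b' @ 2: {5,6,7,8,10,12}
'a' @ 3: {1,2,5,6,7,8,9,10,11,12,13}  (accept∈set)
'c' @ 4: {1,2,5,6,7,8,9,10,11,12,13}  (accept∈set)
'b' @ 5: {1,2,3,4,5,6,7,8,9,10,11,12,13}  (accept∈set)
'c' @ 6: {1,2,5,6,7,8,9,10,11,12,13}  (accept∈set)
'c' @ 7: {1,2,5,6,7,8,9,10,11,12,13}  (accept∈set)
end set {1,2,5,6,7,8,9,10,11,12,13} — state 1 in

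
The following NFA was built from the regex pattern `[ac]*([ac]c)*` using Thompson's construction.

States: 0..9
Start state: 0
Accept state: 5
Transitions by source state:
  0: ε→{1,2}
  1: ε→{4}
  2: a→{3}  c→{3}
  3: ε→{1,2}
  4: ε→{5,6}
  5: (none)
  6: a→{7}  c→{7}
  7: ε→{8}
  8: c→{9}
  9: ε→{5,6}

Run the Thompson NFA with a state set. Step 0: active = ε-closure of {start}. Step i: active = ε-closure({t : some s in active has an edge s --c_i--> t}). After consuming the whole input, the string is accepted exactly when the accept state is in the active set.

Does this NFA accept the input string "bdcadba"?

S₀ = ε-closure({0}) = {0,1,2,4,5,6}
'b' @ 1: {}  — no active states
rest 'dcadba' ignored (set empty)
end set {} — state 5 not in

Answer: REJECT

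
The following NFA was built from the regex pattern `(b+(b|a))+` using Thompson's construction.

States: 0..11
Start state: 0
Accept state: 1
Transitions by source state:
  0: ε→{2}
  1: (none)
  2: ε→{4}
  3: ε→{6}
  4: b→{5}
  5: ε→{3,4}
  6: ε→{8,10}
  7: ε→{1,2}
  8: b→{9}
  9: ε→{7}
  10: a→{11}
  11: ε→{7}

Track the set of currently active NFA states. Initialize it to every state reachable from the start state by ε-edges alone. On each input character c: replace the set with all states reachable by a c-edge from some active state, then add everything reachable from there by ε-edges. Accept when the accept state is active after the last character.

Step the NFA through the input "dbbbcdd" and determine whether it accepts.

initial (ε-close {0}): {0,2,4}
'd' @ 1: {}  — no active states
rest 'bbbcdd' ignored (set empty)
after full input: {}  (accept=1 not in)

Answer: REJECT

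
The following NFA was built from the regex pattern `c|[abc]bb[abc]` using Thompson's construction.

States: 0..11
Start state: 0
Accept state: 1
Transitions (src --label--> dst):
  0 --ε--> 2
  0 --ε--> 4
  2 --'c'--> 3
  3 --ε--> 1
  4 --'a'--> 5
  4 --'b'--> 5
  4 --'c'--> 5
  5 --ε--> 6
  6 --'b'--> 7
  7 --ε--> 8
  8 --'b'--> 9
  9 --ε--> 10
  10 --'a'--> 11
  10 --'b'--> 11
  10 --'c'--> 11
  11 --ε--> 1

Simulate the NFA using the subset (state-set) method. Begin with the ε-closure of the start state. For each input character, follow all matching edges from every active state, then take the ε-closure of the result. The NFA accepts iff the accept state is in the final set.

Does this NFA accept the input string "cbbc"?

S₀ = ε-closure({0}) = {0,2,4}
'c' @ 1: {1,3,5,6}  [accepting]
'b' @ 2: {7,8}
'b' @ 3: {9,10}
'c' @ 4: {1,11}  [accepting]
end set {1,11} — state 1 in

Answer: ACCEPT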